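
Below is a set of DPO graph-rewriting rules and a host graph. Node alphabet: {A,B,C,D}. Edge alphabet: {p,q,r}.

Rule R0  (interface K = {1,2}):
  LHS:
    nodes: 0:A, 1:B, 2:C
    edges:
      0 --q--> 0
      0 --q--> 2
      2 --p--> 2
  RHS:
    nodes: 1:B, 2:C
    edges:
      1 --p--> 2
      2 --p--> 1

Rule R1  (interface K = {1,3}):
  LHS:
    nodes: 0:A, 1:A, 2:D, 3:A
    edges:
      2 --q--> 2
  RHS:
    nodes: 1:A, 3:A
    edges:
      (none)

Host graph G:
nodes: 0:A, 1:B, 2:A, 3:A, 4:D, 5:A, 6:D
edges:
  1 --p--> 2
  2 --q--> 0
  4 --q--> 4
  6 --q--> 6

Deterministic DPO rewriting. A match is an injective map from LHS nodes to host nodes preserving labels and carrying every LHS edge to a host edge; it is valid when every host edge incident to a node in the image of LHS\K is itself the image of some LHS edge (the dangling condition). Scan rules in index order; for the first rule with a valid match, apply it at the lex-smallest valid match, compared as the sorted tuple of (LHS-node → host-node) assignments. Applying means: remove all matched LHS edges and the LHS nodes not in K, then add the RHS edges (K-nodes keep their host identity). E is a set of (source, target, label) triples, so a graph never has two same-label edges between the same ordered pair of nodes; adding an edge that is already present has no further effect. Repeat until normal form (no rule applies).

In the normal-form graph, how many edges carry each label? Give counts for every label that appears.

Answer: p:1 q:1

Derivation:
initial: |V|=7 |E|=4  E = 1-p->2 2-q->0 4-q->4 6-q->6
step 1: apply R1 at {0↦3, 1↦0, 2↦4, 3↦2}  → |V|=5 |E|=3  E = 1-p->2 2-q->0 6-q->6
step 2: apply R1 at {0↦5, 1↦0, 2↦6, 3↦2}  → |V|=3 |E|=2  E = 1-p->2 2-q->0
final graph: no rule applies after step 2
NF edges: [(1, 2, 'p'), (2, 0, 'q')]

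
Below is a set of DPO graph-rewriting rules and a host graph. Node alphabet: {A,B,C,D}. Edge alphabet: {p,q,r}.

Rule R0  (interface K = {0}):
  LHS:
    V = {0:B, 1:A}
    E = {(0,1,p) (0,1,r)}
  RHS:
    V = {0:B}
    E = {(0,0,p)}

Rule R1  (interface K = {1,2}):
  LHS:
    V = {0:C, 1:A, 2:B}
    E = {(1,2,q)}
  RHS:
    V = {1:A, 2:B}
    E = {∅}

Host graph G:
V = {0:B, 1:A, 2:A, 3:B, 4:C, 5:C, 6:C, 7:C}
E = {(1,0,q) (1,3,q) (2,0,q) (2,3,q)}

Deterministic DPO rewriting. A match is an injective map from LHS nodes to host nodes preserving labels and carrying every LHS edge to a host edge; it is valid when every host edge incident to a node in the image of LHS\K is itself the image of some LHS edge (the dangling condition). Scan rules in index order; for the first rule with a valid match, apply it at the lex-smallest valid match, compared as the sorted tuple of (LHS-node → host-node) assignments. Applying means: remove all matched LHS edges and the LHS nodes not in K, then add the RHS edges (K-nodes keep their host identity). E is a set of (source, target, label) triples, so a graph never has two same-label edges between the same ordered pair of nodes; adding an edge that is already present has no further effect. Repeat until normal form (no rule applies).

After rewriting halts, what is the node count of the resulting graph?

start.  V:8 E:4  edges: 1-q->0 1-q->3 2-q->0 2-q->3
1. fire R1 via {0↦4, 1↦1, 2↦0}  →  V:7 E:3  edges: 1-q->3 2-q->0 2-q->3
2. fire R1 via {0↦5, 1↦1, 2↦3}  →  V:6 E:2  edges: 2-q->0 2-q->3
3. fire R1 via {0↦6, 1↦2, 2↦0}  →  V:5 E:1  edges: 2-q->3
4. fire R1 via {0↦7, 1↦2, 2↦3}  →  V:4 E:0  edges: ∅
halt: no rule applies after step 4
NF nodes: {0:B, 1:A, 2:A, 3:B}

Answer: 4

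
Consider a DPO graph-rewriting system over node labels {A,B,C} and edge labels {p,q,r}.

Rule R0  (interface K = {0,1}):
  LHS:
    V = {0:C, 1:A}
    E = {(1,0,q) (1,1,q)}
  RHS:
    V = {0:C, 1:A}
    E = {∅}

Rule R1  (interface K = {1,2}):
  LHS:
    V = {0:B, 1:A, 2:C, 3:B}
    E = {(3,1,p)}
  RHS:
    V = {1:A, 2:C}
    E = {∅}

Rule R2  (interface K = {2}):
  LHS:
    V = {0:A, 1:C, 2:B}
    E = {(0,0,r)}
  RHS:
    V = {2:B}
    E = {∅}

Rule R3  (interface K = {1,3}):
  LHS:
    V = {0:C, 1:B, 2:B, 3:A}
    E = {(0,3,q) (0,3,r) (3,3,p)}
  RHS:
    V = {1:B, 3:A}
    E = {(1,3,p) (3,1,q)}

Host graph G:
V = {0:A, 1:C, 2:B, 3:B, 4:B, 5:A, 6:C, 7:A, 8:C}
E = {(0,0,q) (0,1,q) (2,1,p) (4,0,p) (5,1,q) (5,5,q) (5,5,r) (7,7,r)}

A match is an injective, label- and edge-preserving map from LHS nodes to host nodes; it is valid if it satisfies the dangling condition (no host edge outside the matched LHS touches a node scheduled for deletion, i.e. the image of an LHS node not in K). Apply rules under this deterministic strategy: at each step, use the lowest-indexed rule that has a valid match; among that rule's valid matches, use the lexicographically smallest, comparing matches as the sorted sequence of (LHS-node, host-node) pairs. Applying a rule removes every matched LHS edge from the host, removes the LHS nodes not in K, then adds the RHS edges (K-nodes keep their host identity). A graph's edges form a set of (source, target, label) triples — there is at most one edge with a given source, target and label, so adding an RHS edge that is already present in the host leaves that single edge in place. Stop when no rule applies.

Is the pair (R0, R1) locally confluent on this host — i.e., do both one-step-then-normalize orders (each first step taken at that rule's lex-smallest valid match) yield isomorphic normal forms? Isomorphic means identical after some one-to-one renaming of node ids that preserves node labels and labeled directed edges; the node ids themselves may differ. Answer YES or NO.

Answer: YES

Rewrite trace:
branch R0-first: apply at {0↦1, 1↦0} → |E|=6, then 4 more step(s) → NF |V|=3 |E|=1 V={0:A, 1:C, 2:B} E=2-p->1
branch R1-first: apply at {0↦3, 1↦0, 2↦1, 3↦4} → |E|=7, then 4 more step(s) → NF |V|=3 |E|=1 V={0:A, 1:C, 2:B} E=2-p->1
graphs isomorphic (equal up to label-preserving node renaming)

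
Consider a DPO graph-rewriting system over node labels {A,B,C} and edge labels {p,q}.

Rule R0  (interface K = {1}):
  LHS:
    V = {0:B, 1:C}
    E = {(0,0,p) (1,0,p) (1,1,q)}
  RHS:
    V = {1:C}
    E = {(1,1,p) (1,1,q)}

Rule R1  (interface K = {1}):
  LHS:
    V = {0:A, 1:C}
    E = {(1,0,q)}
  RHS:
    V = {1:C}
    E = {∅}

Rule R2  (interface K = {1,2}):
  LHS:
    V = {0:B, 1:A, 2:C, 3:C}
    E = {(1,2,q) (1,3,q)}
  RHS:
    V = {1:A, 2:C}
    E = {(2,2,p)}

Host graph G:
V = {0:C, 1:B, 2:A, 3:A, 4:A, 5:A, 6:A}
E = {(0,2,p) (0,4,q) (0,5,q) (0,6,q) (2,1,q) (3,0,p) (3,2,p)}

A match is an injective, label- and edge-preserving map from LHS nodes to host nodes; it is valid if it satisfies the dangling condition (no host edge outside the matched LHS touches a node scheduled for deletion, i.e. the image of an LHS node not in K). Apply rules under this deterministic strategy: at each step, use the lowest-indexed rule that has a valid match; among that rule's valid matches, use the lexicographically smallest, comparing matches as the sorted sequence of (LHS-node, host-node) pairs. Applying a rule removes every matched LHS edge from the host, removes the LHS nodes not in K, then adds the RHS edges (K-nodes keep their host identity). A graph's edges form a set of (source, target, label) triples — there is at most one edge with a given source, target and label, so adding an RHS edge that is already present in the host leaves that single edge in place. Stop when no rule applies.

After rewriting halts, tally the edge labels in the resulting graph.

[0] host  ⇒  7 nodes, 7 edges  {0-p->2 0-q->4 0-q->5 0-q->6 2-q->1 3-p->0 3-p->2}
[1] R1 @ {0↦4, 1↦0}  ⇒  6 nodes, 6 edges  {0-p->2 0-q->5 0-q->6 2-q->1 3-p->0 3-p->2}
[2] R1 @ {0↦5, 1↦0}  ⇒  5 nodes, 5 edges  {0-p->2 0-q->6 2-q->1 3-p->0 3-p->2}
[3] R1 @ {0↦6, 1↦0}  ⇒  4 nodes, 4 edges  {0-p->2 2-q->1 3-p->0 3-p->2}
final graph: no rule applies after step 3
NF edges: [(0, 2, 'p'), (2, 1, 'q'), (3, 0, 'p'), (3, 2, 'p')]

Answer: p:3 q:1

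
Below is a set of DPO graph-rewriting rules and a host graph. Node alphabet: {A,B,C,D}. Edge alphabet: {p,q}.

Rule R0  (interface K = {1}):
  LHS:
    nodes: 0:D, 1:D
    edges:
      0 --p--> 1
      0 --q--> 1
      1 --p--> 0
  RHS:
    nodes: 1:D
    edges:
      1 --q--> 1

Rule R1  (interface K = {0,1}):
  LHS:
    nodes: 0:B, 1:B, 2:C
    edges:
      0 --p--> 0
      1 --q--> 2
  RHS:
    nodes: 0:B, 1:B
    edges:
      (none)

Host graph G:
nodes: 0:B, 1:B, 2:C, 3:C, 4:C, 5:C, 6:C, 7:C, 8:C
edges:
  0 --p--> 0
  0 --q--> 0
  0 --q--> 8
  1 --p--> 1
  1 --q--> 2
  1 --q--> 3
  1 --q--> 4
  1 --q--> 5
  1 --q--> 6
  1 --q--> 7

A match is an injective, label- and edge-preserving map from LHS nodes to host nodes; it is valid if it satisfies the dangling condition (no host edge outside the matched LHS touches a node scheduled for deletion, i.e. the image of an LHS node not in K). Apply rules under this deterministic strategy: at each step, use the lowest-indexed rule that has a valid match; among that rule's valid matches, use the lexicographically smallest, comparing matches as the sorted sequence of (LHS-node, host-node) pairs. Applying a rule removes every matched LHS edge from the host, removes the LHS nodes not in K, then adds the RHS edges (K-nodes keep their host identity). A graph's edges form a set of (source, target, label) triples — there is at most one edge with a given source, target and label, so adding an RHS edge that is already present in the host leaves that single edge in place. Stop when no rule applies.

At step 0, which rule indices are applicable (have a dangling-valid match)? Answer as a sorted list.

Answer: [R1]

Derivation:
R0: no valid match — LHS pattern not found
R1: 7 valid matches — {0↦0, 1↦1, 2↦2}, {0↦0, 1↦1, 2↦3}, {0↦0, 1↦1, 2↦4} (+4 more)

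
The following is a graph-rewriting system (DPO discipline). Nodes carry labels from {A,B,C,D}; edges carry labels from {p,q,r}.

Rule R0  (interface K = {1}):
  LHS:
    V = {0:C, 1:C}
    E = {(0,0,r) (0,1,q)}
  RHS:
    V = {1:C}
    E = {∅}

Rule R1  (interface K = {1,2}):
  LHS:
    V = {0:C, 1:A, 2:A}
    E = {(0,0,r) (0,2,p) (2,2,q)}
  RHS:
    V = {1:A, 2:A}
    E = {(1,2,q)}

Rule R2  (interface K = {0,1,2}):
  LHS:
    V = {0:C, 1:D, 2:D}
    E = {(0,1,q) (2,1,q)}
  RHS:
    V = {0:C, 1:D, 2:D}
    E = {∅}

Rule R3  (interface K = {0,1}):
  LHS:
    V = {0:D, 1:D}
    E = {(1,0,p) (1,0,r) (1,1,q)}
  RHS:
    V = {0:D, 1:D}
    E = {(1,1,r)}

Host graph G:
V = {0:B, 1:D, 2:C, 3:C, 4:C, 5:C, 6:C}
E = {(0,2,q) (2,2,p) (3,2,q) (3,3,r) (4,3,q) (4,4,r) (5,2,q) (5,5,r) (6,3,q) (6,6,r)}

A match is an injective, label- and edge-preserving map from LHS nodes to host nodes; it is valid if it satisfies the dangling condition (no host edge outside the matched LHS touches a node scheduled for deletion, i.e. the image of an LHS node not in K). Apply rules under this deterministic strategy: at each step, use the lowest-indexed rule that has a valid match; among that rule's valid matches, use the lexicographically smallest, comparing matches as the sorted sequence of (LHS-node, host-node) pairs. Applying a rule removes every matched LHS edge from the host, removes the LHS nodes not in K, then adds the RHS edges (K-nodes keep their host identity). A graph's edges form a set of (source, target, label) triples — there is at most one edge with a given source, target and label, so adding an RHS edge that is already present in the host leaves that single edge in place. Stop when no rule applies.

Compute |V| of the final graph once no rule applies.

Answer: 3

Steps:
start.  V:7 E:10  edges: 0-q->2 2-p->2 3-q->2 3-r->3 4-q->3 4-r->4 5-q->2 5-r->5 6-q->3 6-r->6
1. fire R0 via {0↦4, 1↦3}  →  V:6 E:8  edges: 0-q->2 2-p->2 3-q->2 3-r->3 5-q->2 5-r->5 6-q->3 6-r->6
2. fire R0 via {0↦5, 1↦2}  →  V:5 E:6  edges: 0-q->2 2-p->2 3-q->2 3-r->3 6-q->3 6-r->6
3. fire R0 via {0↦6, 1↦3}  →  V:4 E:4  edges: 0-q->2 2-p->2 3-q->2 3-r->3
4. fire R0 via {0↦3, 1↦2}  →  V:3 E:2  edges: 0-q->2 2-p->2
normal form: no rule applies after step 4
NF nodes: {0:B, 1:D, 2:C}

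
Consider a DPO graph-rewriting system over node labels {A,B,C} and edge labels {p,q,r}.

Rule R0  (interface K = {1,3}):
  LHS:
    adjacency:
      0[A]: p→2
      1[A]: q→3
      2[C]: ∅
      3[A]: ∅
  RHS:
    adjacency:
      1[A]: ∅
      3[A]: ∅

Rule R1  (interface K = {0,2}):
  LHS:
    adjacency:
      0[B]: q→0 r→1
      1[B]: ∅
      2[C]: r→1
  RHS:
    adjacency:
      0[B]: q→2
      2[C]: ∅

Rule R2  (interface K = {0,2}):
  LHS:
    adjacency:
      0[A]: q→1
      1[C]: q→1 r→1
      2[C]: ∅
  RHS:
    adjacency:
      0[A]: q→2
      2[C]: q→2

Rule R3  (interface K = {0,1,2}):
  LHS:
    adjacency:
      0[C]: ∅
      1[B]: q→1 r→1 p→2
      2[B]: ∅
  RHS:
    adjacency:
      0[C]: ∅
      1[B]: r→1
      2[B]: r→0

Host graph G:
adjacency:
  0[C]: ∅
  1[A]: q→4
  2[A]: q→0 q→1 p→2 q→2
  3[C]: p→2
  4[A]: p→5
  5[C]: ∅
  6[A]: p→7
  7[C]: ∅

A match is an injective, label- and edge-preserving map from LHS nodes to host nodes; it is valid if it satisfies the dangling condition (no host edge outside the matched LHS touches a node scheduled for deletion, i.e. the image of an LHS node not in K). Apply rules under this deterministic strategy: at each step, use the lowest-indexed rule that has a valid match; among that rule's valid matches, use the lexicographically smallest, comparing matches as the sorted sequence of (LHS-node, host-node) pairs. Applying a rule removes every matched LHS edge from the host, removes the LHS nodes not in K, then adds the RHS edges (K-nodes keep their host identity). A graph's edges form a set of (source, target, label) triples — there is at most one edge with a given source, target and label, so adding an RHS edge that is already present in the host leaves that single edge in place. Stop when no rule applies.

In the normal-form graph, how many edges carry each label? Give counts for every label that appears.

Answer: p:2 q:2

Rewrite trace:
initial: |V|=8 |E|=8  E = 1-q->4 2-q->0 2-q->1 2-p->2 2-q->2 3-p->2 4-p->5 6-p->7
step 1: apply R0 at {0↦6, 1↦1, 2↦7, 3↦4}  → |V|=6 |E|=6  E = 2-q->0 2-q->1 2-p->2 2-q->2 3-p->2 4-p->5
step 2: apply R0 at {0↦4, 1↦2, 2↦5, 3↦1}  → |V|=4 |E|=4  E = 2-q->0 2-p->2 2-q->2 3-p->2
final graph: no rule applies after step 2
NF edges: [(2, 0, 'q'), (2, 2, 'p'), (2, 2, 'q'), (3, 2, 'p')]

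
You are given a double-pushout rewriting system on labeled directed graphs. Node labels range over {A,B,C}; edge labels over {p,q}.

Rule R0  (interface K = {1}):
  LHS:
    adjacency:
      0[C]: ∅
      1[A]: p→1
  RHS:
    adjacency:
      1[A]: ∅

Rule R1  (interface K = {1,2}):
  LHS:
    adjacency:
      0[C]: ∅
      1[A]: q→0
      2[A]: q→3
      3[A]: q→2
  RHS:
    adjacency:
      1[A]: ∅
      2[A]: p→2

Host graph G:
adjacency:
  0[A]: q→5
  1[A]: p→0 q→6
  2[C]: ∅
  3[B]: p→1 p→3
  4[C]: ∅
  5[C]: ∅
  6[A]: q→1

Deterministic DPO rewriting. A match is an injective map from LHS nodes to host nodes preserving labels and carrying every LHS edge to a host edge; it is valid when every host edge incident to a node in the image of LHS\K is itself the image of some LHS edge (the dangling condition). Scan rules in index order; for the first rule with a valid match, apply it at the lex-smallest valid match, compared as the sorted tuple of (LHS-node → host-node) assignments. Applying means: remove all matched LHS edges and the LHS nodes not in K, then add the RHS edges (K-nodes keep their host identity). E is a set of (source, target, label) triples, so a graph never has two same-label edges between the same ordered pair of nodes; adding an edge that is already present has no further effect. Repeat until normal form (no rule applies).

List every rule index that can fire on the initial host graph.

R0: no valid match — LHS pattern not found
R1: 1 valid match — {0↦5, 1↦0, 2↦1, 3↦6}

Answer: [R1]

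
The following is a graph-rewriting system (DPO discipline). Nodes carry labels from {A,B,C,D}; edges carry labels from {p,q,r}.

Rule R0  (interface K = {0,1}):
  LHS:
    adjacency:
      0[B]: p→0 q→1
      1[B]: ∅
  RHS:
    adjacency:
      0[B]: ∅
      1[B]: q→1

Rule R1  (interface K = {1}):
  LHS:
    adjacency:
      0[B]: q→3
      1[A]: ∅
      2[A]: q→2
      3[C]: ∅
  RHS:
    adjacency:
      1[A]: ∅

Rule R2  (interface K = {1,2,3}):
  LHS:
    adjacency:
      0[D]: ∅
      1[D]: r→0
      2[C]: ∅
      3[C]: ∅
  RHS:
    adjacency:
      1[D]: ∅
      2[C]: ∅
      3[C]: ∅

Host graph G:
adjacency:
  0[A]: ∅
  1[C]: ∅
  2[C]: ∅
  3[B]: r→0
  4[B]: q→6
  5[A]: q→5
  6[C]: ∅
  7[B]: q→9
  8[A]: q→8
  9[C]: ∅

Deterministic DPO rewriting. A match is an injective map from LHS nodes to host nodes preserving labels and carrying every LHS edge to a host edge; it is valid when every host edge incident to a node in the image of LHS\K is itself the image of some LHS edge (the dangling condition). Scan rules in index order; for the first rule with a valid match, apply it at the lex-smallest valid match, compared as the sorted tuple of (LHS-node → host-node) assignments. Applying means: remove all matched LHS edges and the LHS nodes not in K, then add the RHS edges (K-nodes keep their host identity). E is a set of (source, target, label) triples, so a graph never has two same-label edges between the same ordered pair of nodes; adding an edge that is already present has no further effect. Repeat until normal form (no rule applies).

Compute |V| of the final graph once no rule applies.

Answer: 4

Derivation:
[0] host  ⇒  10 nodes, 5 edges  {3-r->0 4-q->6 5-q->5 7-q->9 8-q->8}
[1] R1 @ {0↦4, 1↦0, 2↦5, 3↦6}  ⇒  7 nodes, 3 edges  {3-r->0 7-q->9 8-q->8}
[2] R1 @ {0↦7, 1↦0, 2↦8, 3↦9}  ⇒  4 nodes, 1 edges  {3-r->0}
final graph: no rule applies after step 2
NF nodes: {0:A, 1:C, 2:C, 3:B}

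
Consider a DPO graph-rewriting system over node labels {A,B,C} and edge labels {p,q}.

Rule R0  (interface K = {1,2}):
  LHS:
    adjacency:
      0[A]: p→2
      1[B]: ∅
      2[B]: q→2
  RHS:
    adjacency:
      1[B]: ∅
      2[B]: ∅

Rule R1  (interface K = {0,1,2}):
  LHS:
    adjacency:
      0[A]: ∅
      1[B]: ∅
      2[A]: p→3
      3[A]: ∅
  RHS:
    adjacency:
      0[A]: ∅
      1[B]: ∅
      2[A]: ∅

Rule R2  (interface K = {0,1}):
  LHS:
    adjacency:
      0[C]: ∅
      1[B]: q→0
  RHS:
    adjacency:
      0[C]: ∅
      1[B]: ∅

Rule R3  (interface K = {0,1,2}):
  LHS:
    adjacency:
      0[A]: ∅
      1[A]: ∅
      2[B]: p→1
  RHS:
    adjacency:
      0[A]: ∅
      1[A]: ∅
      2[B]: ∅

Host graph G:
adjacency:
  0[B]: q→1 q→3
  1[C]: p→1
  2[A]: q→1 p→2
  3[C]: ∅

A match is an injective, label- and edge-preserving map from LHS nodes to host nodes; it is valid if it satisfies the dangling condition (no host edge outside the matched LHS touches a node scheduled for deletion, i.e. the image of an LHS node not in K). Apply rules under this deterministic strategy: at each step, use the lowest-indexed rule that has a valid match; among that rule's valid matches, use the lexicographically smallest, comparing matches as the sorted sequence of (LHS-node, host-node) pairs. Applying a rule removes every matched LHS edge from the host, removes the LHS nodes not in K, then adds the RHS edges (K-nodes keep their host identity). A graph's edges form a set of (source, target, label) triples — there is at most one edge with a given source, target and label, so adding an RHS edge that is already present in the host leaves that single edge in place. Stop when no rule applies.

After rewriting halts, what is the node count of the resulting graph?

initial: |V|=4 |E|=5  E = 0-q->1 0-q->3 1-p->1 2-q->1 2-p->2
step 1: apply R2 at {0↦1, 1↦0}  → |V|=4 |E|=4  E = 0-q->3 1-p->1 2-q->1 2-p->2
step 2: apply R2 at {0↦3, 1↦0}  → |V|=4 |E|=3  E = 1-p->1 2-q->1 2-p->2
normal form: no rule applies after step 2
NF nodes: {0:B, 1:C, 2:A, 3:C}

Answer: 4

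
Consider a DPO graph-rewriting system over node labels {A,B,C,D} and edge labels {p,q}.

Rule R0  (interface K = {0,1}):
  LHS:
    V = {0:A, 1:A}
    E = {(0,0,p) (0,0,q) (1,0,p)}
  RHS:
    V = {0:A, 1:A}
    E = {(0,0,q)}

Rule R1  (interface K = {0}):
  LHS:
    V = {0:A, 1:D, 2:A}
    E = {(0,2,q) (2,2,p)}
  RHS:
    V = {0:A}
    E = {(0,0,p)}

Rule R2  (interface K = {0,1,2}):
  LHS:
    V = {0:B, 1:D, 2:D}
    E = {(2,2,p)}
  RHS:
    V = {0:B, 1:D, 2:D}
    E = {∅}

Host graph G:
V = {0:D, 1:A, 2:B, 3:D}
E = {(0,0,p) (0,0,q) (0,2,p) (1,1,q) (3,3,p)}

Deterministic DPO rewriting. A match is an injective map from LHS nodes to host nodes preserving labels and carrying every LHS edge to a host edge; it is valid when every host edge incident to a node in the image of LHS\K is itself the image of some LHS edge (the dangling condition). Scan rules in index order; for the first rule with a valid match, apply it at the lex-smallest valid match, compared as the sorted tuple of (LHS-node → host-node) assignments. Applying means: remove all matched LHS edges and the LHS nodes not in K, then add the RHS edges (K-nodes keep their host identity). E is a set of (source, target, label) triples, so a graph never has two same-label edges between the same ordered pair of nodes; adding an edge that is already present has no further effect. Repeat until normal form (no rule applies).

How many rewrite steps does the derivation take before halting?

Answer: 2

Derivation:
start.  V:4 E:5  edges: 0-p->0 0-q->0 0-p->2 1-q->1 3-p->3
1. fire R2 via {0↦2, 1↦0, 2↦3}  →  V:4 E:4  edges: 0-p->0 0-q->0 0-p->2 1-q->1
2. fire R2 via {0↦2, 1↦3, 2↦0}  →  V:4 E:3  edges: 0-q->0 0-p->2 1-q->1
halt: no rule applies after step 2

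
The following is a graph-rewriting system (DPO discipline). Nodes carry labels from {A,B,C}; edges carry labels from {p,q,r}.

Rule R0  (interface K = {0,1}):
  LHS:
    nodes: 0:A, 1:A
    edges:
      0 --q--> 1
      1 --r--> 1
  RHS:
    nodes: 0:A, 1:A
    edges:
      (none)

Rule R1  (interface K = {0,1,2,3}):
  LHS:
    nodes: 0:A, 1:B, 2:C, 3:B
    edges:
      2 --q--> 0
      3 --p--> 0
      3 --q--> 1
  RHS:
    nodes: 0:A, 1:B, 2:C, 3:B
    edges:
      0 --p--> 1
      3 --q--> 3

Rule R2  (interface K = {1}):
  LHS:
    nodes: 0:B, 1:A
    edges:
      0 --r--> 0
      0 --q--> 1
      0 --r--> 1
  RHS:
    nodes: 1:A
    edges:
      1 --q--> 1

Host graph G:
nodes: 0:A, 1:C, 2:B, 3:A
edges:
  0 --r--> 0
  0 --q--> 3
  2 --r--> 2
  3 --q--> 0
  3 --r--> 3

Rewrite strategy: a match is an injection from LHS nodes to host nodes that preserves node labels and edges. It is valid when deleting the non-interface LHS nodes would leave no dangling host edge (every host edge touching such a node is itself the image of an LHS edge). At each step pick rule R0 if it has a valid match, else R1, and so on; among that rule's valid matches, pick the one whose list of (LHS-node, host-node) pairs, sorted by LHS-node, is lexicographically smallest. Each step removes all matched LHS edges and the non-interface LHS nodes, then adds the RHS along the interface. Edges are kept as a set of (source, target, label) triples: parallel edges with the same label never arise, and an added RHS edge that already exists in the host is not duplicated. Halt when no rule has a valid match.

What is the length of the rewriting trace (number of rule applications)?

initial: |V|=4 |E|=5  E = 0-r->0 0-q->3 2-r->2 3-q->0 3-r->3
step 1: apply R0 at {0↦0, 1↦3}  → |V|=4 |E|=3  E = 0-r->0 2-r->2 3-q->0
step 2: apply R0 at {0↦3, 1↦0}  → |V|=4 |E|=1  E = 2-r->2
normal form: no rule applies after step 2

Answer: 2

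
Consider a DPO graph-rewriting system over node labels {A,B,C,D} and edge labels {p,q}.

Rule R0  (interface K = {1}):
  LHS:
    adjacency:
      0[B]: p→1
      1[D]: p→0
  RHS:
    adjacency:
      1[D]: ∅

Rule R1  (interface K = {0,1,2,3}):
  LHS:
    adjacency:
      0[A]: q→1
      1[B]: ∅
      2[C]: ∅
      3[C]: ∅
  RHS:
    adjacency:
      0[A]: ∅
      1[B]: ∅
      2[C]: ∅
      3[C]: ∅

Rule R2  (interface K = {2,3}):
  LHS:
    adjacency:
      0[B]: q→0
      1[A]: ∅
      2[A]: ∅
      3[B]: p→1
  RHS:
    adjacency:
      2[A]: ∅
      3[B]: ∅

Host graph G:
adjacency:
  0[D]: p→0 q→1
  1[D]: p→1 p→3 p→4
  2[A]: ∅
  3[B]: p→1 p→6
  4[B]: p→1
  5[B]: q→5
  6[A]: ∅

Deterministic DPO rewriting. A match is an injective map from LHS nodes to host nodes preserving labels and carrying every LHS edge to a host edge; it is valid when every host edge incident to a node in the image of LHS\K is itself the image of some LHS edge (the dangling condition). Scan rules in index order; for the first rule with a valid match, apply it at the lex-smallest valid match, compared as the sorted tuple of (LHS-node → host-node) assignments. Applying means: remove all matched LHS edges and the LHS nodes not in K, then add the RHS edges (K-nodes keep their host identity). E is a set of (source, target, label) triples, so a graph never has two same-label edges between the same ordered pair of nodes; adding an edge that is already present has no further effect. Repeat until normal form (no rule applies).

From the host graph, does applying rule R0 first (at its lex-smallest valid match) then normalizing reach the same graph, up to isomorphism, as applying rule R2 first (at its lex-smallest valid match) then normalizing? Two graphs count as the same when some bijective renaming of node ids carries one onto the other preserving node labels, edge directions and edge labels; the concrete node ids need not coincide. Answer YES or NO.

Answer: YES

Derivation:
branch R0-first: apply at {0↦4, 1↦1} → |E|=7, then 2 more step(s) → NF |V|=3 |E|=3 V={0:D, 1:D, 2:A} E=0-p->0 0-q->1 1-p->1
branch R2-first: apply at {0↦5, 1↦6, 2↦2, 3↦3} → |E|=7, then 2 more step(s) → NF |V|=3 |E|=3 V={0:D, 1:D, 2:A} E=0-p->0 0-q->1 1-p->1
graphs isomorphic (equal up to label-preserving node renaming)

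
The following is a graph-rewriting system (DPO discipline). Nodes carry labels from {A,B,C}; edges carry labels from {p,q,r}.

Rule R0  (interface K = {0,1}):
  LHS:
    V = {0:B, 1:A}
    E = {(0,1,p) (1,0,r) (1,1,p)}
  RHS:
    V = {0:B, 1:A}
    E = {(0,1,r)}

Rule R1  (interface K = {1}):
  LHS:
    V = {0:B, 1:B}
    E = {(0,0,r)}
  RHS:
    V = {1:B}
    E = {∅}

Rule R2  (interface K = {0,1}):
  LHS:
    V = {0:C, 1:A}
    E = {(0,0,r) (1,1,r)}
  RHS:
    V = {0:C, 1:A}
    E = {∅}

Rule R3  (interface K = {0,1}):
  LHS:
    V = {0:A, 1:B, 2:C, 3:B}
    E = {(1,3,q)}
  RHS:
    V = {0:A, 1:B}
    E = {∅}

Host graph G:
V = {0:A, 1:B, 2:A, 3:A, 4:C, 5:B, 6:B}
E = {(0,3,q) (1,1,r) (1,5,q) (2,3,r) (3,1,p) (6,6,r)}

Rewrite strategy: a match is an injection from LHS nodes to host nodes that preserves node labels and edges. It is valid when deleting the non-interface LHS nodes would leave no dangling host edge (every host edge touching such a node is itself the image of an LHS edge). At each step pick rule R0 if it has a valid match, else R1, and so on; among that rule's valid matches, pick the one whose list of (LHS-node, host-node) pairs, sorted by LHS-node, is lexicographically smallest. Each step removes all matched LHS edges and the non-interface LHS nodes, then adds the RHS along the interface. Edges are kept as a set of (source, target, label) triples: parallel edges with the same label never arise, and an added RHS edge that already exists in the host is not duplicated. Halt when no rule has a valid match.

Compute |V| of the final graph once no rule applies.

[0] host  ⇒  7 nodes, 6 edges  {0-q->3 1-r->1 1-q->5 2-r->3 3-p->1 6-r->6}
[1] R1 @ {0↦6, 1↦1}  ⇒  6 nodes, 5 edges  {0-q->3 1-r->1 1-q->5 2-r->3 3-p->1}
[2] R3 @ {0↦0, 1↦1, 2↦4, 3↦5}  ⇒  4 nodes, 4 edges  {0-q->3 1-r->1 2-r->3 3-p->1}
normal form: no rule applies after step 2
NF nodes: {0:A, 1:B, 2:A, 3:A}

Answer: 4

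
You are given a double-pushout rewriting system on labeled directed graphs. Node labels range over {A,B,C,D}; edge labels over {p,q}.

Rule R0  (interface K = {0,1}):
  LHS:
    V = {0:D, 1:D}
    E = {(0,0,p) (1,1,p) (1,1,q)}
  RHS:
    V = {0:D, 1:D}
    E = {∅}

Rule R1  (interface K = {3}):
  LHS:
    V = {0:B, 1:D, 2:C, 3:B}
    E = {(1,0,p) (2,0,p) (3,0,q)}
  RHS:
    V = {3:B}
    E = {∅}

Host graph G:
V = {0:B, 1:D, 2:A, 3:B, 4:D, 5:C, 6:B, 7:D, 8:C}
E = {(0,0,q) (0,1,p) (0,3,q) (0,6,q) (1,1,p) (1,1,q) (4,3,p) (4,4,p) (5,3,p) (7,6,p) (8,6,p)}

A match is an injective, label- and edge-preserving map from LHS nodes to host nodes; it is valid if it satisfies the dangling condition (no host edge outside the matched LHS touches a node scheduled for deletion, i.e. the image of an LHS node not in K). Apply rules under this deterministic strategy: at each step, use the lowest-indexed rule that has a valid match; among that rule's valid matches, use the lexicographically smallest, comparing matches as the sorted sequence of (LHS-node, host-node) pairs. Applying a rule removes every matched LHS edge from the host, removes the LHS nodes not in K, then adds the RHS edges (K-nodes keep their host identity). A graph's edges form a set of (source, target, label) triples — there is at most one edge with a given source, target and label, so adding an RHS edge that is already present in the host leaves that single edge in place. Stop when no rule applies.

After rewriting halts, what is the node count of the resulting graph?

initial: |V|=9 |E|=11  E = 0-q->0 0-p->1 0-q->3 0-q->6 1-p->1 1-q->1 4-p->3 4-p->4 5-p->3 7-p->6 8-p->6
step 1: apply R0 at {0↦4, 1↦1}  → |V|=9 |E|=8  E = 0-q->0 0-p->1 0-q->3 0-q->6 4-p->3 5-p->3 7-p->6 8-p->6
step 2: apply R1 at {0↦3, 1↦4, 2↦5, 3↦0}  → |V|=6 |E|=5  E = 0-q->0 0-p->1 0-q->6 7-p->6 8-p->6
step 3: apply R1 at {0↦6, 1↦7, 2↦8, 3↦0}  → |V|=3 |E|=2  E = 0-q->0 0-p->1
normal form: no rule applies after step 3
NF nodes: {0:B, 1:D, 2:A}

Answer: 3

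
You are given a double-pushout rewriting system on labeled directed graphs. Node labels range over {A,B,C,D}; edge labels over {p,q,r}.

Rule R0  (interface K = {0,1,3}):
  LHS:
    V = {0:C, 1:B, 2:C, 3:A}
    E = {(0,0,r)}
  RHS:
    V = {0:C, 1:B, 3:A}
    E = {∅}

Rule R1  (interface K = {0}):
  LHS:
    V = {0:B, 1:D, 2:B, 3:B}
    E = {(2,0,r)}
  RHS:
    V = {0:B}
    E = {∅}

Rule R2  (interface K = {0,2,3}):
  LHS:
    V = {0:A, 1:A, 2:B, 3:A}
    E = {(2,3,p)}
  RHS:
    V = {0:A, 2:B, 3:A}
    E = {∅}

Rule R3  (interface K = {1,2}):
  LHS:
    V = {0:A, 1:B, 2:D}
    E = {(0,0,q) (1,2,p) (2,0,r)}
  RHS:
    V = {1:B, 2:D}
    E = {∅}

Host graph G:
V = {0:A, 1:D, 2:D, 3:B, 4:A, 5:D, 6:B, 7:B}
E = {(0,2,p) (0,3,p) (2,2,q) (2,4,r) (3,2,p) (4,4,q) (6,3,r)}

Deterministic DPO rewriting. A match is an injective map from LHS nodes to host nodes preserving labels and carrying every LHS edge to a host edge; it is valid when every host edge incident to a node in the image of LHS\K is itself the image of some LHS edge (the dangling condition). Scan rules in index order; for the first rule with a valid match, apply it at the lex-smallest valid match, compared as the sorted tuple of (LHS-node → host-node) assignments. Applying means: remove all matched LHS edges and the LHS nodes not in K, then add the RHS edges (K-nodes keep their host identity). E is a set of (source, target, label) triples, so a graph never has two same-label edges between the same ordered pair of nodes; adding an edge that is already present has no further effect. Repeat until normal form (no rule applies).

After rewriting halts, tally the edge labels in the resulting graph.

start.  V:8 E:7  edges: 0-p->2 0-p->3 2-q->2 2-r->4 3-p->2 4-q->4 6-r->3
1. fire R1 via {0↦3, 1↦1, 2↦6, 3↦7}  →  V:5 E:6  edges: 0-p->2 0-p->3 2-q->2 2-r->4 3-p->2 4-q->4
2. fire R3 via {0↦4, 1↦3, 2↦2}  →  V:4 E:3  edges: 0-p->2 0-p->3 2-q->2
final graph: no rule applies after step 2
NF edges: [(0, 2, 'p'), (0, 3, 'p'), (2, 2, 'q')]

Answer: p:2 q:1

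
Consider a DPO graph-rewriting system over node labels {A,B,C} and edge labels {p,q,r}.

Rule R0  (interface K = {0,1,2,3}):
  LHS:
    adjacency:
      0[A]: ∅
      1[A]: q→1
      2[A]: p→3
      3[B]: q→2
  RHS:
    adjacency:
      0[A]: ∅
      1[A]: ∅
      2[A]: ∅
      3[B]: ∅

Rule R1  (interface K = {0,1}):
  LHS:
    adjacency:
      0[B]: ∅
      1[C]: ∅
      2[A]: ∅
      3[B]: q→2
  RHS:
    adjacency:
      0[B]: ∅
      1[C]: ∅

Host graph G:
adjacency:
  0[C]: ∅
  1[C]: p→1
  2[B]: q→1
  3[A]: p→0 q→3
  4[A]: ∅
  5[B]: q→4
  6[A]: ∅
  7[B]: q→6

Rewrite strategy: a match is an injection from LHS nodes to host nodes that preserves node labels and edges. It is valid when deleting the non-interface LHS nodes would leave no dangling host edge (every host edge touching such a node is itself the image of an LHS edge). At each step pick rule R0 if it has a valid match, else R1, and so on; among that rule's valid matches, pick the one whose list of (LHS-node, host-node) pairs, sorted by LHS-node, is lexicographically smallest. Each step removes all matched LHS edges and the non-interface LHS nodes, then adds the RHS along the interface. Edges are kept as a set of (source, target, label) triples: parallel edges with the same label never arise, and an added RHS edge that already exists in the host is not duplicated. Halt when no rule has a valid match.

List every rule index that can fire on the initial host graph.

R0: no valid match — LHS pattern not found
R1: 8 valid matches — {0↦2, 1↦0, 2↦4, 3↦5}, {0↦2, 1↦0, 2↦6, 3↦7}, {0↦2, 1↦1, 2↦4, 3↦5} (+5 more)

Answer: [R1]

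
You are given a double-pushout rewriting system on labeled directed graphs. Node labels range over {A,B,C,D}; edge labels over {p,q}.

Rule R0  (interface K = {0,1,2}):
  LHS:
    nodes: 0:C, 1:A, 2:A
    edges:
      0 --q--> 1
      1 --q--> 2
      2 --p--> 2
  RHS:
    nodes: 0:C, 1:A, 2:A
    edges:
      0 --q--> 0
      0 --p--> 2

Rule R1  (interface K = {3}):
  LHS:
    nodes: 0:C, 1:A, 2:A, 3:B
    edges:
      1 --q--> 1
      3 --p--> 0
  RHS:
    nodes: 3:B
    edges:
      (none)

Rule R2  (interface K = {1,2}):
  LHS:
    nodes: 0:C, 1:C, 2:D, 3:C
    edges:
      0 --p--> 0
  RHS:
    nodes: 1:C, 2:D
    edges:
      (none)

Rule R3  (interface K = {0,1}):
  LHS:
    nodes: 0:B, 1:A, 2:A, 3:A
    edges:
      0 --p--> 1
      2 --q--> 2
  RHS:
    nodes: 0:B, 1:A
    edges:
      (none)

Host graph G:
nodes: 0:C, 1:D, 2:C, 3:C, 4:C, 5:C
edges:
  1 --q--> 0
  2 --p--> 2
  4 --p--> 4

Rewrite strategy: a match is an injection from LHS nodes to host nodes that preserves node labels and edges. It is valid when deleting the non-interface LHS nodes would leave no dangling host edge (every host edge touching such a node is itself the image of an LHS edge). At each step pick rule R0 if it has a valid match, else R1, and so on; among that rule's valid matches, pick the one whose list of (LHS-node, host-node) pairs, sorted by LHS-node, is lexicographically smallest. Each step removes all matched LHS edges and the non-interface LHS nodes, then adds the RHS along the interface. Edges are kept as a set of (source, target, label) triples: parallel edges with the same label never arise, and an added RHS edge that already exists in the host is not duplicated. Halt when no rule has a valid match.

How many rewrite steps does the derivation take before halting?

Answer: 2

Derivation:
start.  V:6 E:3  edges: 1-q->0 2-p->2 4-p->4
1. fire R2 via {0↦2, 1↦0, 2↦1, 3↦3}  →  V:4 E:2  edges: 1-q->0 4-p->4
2. fire R2 via {0↦4, 1↦0, 2↦1, 3↦5}  →  V:2 E:1  edges: 1-q->0
normal form: no rule applies after step 2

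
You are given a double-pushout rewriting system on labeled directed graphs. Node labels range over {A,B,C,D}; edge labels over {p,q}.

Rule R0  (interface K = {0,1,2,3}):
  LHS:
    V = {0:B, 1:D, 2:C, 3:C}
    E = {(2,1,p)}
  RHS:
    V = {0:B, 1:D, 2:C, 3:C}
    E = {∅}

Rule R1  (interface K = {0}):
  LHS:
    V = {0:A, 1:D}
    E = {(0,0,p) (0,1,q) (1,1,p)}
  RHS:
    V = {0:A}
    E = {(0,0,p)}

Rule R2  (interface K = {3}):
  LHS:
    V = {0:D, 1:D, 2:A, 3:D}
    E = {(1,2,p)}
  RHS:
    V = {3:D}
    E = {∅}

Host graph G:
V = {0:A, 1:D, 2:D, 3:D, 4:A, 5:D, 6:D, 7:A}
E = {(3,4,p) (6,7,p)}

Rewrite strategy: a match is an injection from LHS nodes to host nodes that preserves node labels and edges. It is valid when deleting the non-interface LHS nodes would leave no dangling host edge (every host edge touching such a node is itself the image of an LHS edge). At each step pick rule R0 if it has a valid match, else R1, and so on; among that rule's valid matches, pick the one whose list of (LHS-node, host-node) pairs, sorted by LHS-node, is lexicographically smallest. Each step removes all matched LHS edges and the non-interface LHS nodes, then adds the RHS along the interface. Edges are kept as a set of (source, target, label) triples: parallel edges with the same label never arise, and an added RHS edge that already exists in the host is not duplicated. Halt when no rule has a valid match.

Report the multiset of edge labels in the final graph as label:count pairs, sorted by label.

Answer: (no edges)

Rewrite trace:
[0] host  ⇒  8 nodes, 2 edges  {3-p->4 6-p->7}
[1] R2 @ {0↦1, 1↦3, 2↦4, 3↦2}  ⇒  5 nodes, 1 edges  {6-p->7}
[2] R2 @ {0↦2, 1↦6, 2↦7, 3↦5}  ⇒  2 nodes, 0 edges  {∅}
final graph: no rule applies after step 2
NF edges: []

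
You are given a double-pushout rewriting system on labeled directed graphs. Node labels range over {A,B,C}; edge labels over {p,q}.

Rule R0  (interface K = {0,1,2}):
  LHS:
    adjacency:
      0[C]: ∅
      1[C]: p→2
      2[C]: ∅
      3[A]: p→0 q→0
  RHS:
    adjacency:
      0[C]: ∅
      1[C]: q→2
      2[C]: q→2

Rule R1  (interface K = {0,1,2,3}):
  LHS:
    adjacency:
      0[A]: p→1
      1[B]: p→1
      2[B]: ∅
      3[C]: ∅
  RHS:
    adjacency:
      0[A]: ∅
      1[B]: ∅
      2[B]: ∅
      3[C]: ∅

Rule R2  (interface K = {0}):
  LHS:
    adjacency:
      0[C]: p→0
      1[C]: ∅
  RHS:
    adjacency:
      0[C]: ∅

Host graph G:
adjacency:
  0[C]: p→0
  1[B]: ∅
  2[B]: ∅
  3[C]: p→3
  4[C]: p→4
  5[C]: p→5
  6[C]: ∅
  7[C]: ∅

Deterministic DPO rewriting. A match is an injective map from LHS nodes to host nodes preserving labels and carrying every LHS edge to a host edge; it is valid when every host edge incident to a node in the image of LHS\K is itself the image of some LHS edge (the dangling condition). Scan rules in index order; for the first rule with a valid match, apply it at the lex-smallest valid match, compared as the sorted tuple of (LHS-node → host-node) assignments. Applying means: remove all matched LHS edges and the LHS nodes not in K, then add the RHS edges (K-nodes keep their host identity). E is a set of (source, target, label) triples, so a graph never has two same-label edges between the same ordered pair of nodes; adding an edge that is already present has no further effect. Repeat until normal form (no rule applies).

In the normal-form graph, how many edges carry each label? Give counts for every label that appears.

initial: |V|=8 |E|=4  E = 0-p->0 3-p->3 4-p->4 5-p->5
step 1: apply R2 at {0↦0, 1↦6}  → |V|=7 |E|=3  E = 3-p->3 4-p->4 5-p->5
step 2: apply R2 at {0↦3, 1↦0}  → |V|=6 |E|=2  E = 4-p->4 5-p->5
step 3: apply R2 at {0↦4, 1↦3}  → |V|=5 |E|=1  E = 5-p->5
step 4: apply R2 at {0↦5, 1↦4}  → |V|=4 |E|=0  E = ∅
halt: no rule applies after step 4
NF edges: []

Answer: (no edges)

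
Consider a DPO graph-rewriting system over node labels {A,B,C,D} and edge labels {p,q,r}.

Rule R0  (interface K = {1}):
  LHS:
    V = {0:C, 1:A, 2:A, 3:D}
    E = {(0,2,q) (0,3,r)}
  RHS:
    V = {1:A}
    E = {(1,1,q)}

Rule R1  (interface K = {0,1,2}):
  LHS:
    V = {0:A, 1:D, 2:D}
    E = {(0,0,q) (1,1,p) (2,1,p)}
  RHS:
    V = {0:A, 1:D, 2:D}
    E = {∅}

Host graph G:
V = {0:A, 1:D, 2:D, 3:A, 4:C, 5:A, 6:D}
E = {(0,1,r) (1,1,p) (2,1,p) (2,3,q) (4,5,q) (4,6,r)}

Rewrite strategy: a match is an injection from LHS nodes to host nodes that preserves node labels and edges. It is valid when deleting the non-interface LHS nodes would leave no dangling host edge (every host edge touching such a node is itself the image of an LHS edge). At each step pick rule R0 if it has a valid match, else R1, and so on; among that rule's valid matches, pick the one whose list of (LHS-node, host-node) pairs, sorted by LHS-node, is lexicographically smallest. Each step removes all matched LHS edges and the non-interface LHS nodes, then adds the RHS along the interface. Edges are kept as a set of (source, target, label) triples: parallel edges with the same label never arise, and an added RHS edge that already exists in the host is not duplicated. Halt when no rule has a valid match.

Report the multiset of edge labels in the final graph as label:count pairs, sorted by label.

initial: |V|=7 |E|=6  E = 0-r->1 1-p->1 2-p->1 2-q->3 4-q->5 4-r->6
step 1: apply R0 at {0↦4, 1↦0, 2↦5, 3↦6}  → |V|=4 |E|=5  E = 0-q->0 0-r->1 1-p->1 2-p->1 2-q->3
step 2: apply R1 at {0↦0, 1↦1, 2↦2}  → |V|=4 |E|=2  E = 0-r->1 2-q->3
final graph: no rule applies after step 2
NF edges: [(0, 1, 'r'), (2, 3, 'q')]

Answer: q:1 r:1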